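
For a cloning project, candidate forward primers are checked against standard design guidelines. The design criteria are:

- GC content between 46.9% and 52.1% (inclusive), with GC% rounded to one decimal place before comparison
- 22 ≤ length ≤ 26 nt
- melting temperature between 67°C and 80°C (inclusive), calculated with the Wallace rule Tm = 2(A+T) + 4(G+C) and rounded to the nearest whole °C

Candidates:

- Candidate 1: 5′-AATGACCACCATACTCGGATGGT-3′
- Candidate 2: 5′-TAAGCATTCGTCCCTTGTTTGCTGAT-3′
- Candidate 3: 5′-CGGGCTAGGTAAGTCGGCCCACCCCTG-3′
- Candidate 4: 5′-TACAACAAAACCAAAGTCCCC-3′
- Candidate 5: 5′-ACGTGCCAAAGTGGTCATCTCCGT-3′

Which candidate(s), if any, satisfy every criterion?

Candidate 1 only.

Candidate 1 (23 nt, A=7 T=5 G=5 C=6): GC 11/23 = 47.8% ✓; length 23 ✓; Tm = 2·12 + 4·11 = 68°C ✓ — passes.
Candidate 2 (26 nt, A=4 T=11 G=5 C=6): GC 11/26 = 42.3%, outside 46.9–52.1% ✗; length 26 ✓; Tm = 2·15 + 4·11 = 74°C ✓ — fails.
Candidate 3 (27 nt, A=4 T=4 G=9 C=10): GC 19/27 = 70.4%, outside 46.9–52.1% ✗; length 27, outside 22–26 ✗; Tm = 2·8 + 4·19 = 92°C, outside 67–80°C ✗ — fails.
Candidate 4 (21 nt, A=10 T=2 G=1 C=8): GC 9/21 = 42.9%, outside 46.9–52.1% ✗; length 21, outside 22–26 ✗; Tm = 2·12 + 4·9 = 60°C, outside 67–80°C ✗ — fails.
Candidate 5 (24 nt, A=5 T=6 G=6 C=7): GC 13/24 = 54.2%, outside 46.9–52.1% ✗; length 24 ✓; Tm = 2·11 + 4·13 = 74°C ✓ — fails.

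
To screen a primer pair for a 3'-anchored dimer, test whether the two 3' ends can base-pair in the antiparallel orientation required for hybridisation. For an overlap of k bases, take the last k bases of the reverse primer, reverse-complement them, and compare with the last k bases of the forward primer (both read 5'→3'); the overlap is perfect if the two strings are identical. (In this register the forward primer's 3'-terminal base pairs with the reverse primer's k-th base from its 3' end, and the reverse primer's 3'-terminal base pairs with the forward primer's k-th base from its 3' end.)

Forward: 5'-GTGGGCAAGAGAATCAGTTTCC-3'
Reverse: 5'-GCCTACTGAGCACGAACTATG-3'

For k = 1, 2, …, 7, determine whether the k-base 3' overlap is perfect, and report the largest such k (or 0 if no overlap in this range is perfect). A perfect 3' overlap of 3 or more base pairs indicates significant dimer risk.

Last 7 bases (5'→3') — forward …AGTTTCC, reverse …AACTATG.
Reverse complement of the reverse primer's last 7 bases: CATAGTT; its first k bases are the reverse complement of the reverse primer's last k bases, so a perfect k-base overlap needs the forward primer's last k bases to equal them.
Comparing (forward last k vs required): k=1: C vs C ✓; k=2: CC vs CA ✗; k=3: TCC vs CAT ✗; k=4: TTCC vs CATA ✗; k=5: TTTCC vs CATAG ✗; k=6: GTTTCC vs CATAGT ✗; k=7: AGTTTCC vs CATAGTT ✗.
Only k = 1 is perfect, so the longest perfect 3' overlap is 1.

Longest perfect overlap: 1 complementary base pair; below the dimer-risk threshold (threshold 3).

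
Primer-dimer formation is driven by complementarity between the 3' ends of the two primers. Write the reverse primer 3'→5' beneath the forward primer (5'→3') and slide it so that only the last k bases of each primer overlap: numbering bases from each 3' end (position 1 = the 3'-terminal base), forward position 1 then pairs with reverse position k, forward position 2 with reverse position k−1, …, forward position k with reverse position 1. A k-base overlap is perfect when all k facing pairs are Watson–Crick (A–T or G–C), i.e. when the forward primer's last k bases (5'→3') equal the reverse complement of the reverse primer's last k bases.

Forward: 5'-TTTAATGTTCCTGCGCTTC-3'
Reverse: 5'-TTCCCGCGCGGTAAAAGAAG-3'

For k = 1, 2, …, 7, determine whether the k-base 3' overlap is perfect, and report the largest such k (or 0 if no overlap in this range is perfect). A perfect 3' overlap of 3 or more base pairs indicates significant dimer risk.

Last 7 bases (5'→3') — forward …GCGCTTC, reverse …AAAGAAG.
Reverse complement of the reverse primer's last 7 bases: CTTCTTT; its first k bases are the reverse complement of the reverse primer's last k bases, so a perfect k-base overlap needs the forward primer's last k bases to equal them.
Comparing (forward last k vs required): k=1: C vs C ✓; k=2: TC vs CT ✗; k=3: TTC vs CTT ✗; k=4: CTTC vs CTTC ✓; k=5: GCTTC vs CTTCT ✗; k=6: CGCTTC vs CTTCTT ✗; k=7: GCGCTTC vs CTTCTTT ✗.
Perfect overlaps at k = 1, 4; the largest is 4.

Longest perfect overlap: 4 complementary base pairs; significant dimer risk (threshold 3).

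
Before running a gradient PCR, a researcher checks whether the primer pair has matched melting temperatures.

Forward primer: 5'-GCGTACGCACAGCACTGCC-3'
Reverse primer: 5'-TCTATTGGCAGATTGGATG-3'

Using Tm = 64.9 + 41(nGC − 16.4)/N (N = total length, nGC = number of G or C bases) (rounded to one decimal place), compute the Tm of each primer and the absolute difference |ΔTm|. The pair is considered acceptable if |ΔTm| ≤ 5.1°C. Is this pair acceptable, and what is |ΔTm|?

|ΔTm| = 10.8°C; the pair is not acceptable.

Forward: G+C = 13, N = 19 → Tm = 64.9 + 41·(13 − 16.4)/19 = 57.6°C.
Reverse: G+C = 8, N = 19 → Tm = 64.9 + 41·(8 − 16.4)/19 = 46.8°C.
|ΔTm| = |57.6 − 46.8| = 10.8°C, > 5.1°C.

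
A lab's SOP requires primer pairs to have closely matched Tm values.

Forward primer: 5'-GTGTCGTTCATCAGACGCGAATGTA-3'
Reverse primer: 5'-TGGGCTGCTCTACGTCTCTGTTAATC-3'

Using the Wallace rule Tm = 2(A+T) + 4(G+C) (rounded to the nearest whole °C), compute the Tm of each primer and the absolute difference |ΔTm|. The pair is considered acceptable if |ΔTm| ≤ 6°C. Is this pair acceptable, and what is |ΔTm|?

Forward: A=6 T=7 G=7 C=5 → Tm = 2·13 + 4·12 = 74°C.
Reverse: A=3 T=10 G=6 C=7 → Tm = 2·13 + 4·13 = 78°C.
|ΔTm| = |74 − 78| = 4°C, ≤ 6°C.

|ΔTm| = 4°C; the pair is acceptable.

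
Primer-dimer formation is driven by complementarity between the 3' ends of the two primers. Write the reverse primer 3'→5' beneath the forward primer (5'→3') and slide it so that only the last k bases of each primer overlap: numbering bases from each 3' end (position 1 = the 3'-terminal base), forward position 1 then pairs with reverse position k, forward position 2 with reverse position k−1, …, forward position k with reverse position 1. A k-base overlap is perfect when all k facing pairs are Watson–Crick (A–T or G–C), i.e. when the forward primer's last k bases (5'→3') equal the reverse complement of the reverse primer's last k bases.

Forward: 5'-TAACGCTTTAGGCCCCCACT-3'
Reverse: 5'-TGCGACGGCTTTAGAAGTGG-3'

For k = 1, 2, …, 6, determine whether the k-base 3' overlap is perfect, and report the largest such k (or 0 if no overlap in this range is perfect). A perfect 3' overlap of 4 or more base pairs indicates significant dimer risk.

Longest perfect overlap: 5 complementary base pairs; significant dimer risk (threshold 4).

Last 6 bases (5'→3') — forward …CCCACT, reverse …AAGTGG.
Reverse complement of the reverse primer's last 6 bases: CCACTT; its first k bases are the reverse complement of the reverse primer's last k bases, so a perfect k-base overlap needs the forward primer's last k bases to equal them.
Comparing (forward last k vs required): k=1: T vs C ✗; k=2: CT vs CC ✗; k=3: ACT vs CCA ✗; k=4: CACT vs CCAC ✗; k=5: CCACT vs CCACT ✓; k=6: CCCACT vs CCACTT ✗.
Only k = 5 is perfect, so the longest perfect 3' overlap is 5.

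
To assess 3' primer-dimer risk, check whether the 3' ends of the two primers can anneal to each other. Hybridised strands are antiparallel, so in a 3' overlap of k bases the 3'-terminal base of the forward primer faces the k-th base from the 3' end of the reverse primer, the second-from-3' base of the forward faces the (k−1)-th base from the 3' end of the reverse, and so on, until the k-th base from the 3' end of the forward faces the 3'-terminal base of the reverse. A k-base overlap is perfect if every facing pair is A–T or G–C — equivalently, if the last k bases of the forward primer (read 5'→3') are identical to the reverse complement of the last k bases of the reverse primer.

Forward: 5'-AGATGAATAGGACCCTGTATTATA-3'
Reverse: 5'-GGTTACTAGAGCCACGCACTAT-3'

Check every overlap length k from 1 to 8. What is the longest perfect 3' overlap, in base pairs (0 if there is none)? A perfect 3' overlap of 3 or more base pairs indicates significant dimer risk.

Last 8 bases (5'→3') — forward …GTATTATA, reverse …CGCACTAT.
Reverse complement of the reverse primer's last 8 bases: ATAGTGCG; its first k bases are the reverse complement of the reverse primer's last k bases, so a perfect k-base overlap needs the forward primer's last k bases to equal them.
Comparing (forward last k vs required): k=1: A vs A ✓; k=2: TA vs AT ✗; k=3: ATA vs ATA ✓; k=4: TATA vs ATAG ✗; k=5: TTATA vs ATAGT ✗; k=6: ATTATA vs ATAGTG ✗; k=7: TATTATA vs ATAGTGC ✗; k=8: GTATTATA vs ATAGTGCG ✗.
Perfect overlaps at k = 1, 3; the largest is 3.

Longest perfect overlap: 3 complementary base pairs; significant dimer risk (threshold 3).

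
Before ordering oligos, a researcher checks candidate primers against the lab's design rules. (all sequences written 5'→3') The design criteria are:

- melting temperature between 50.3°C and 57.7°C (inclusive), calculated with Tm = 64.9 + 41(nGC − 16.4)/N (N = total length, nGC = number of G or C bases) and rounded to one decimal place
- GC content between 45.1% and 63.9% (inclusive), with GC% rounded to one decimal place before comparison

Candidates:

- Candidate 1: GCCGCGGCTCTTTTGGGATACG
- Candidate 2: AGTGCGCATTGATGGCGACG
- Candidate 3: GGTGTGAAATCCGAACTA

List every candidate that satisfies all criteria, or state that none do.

Candidate 1 (22 nt, A=2 T=6 G=8 C=6): Tm = 64.9 + 41·(14 − 16.4)/22 = 60.4°C, outside 50.3–57.7°C ✗; GC 14/22 = 63.6% ✓ — fails.
Candidate 2 (20 nt, A=4 T=4 G=8 C=4): Tm = 64.9 + 41·(12 − 16.4)/20 = 55.9°C ✓; GC 12/20 = 60.0% ✓ — passes.
Candidate 3 (18 nt, A=6 T=4 G=5 C=3): Tm = 64.9 + 41·(8 − 16.4)/18 = 45.8°C, outside 50.3–57.7°C ✗; GC 8/18 = 44.4%, outside 45.1–63.9% ✗ — fails.

Candidate 2 only.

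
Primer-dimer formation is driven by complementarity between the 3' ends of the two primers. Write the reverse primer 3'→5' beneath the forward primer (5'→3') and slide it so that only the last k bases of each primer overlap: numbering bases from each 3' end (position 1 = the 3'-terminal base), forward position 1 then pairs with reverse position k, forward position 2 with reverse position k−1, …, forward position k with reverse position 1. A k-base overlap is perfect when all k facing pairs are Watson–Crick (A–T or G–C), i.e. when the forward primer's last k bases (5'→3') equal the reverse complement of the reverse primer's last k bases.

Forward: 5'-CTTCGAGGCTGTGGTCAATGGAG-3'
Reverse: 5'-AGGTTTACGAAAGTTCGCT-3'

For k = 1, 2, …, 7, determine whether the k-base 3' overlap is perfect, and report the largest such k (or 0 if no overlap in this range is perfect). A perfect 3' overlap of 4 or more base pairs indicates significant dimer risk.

Longest perfect overlap: 2 complementary base pairs; below the dimer-risk threshold (threshold 4).

Last 7 bases (5'→3') — forward …AATGGAG, reverse …GTTCGCT.
Reverse complement of the reverse primer's last 7 bases: AGCGAAC; its first k bases are the reverse complement of the reverse primer's last k bases, so a perfect k-base overlap needs the forward primer's last k bases to equal them.
Comparing (forward last k vs required): k=1: G vs A ✗; k=2: AG vs AG ✓; k=3: GAG vs AGC ✗; k=4: GGAG vs AGCG ✗; k=5: TGGAG vs AGCGA ✗; k=6: ATGGAG vs AGCGAA ✗; k=7: AATGGAG vs AGCGAAC ✗.
Only k = 2 is perfect, so the longest perfect 3' overlap is 2.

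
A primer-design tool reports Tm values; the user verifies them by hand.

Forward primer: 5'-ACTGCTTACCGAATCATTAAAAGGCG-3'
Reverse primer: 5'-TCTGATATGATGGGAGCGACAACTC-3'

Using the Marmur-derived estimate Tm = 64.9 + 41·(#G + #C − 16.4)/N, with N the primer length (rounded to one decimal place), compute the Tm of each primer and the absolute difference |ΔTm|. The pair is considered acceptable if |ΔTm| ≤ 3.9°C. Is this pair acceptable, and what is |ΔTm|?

Forward: G+C = 11, N = 26 → Tm = 64.9 + 41·(11 − 16.4)/26 = 56.4°C.
Reverse: G+C = 12, N = 25 → Tm = 64.9 + 41·(12 − 16.4)/25 = 57.7°C.
|ΔTm| = |56.4 − 57.7| = 1.3°C, ≤ 3.9°C.

|ΔTm| = 1.3°C; the pair is acceptable.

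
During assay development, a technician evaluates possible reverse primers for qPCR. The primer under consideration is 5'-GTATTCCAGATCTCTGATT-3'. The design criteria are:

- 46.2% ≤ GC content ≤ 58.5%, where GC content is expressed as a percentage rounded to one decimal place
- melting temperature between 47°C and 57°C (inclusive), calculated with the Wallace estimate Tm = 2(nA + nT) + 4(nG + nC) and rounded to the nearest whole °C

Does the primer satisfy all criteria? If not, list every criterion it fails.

Fails: GC content.

Base counts: A=4, T=8, G=3, C=4 (length 19).
GC content: GC 7/19 = 36.8%, outside 46.2–58.5% ✗
Tm: Tm = 2·12 + 4·7 = 52°C ✓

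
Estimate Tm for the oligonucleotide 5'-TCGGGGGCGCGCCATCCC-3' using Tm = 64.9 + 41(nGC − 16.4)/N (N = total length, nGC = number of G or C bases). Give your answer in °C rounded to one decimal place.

Base counts: A=1, T=2, G=7, C=8; G+C = 15, N = 18.
Tm = 64.9 + 41·(15 − 16.4)/18 = 64.9 + -57.40/18 = 61.7°C.

61.7°C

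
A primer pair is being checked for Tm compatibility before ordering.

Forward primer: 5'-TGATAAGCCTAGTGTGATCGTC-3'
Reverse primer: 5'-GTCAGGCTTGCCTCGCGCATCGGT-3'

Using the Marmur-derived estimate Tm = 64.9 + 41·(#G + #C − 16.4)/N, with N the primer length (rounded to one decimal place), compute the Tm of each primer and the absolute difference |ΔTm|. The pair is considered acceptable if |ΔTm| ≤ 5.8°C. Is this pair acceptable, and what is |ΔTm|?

|ΔTm| = 11.2°C; the pair is not acceptable.

Forward: G+C = 10, N = 22 → Tm = 64.9 + 41·(10 − 16.4)/22 = 53.0°C.
Reverse: G+C = 16, N = 24 → Tm = 64.9 + 41·(16 − 16.4)/24 = 64.2°C.
|ΔTm| = |53.0 − 64.2| = 11.2°C, > 5.8°C.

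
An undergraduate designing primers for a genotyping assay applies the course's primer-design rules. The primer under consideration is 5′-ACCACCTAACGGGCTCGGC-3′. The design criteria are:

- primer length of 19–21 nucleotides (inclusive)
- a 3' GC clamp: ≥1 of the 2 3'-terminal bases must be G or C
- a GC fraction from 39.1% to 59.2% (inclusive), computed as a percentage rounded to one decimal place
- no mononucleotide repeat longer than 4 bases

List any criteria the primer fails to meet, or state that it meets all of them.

Fails: GC content.

Base counts: A=4, T=2, G=5, C=8 (length 19).
length: length 19 ✓
GC clamp: 3' end GC has 2 G/C ✓
GC content: GC 13/19 = 68.4%, outside 39.1–59.2% ✗
homopolymer run: longest run = 3 ✓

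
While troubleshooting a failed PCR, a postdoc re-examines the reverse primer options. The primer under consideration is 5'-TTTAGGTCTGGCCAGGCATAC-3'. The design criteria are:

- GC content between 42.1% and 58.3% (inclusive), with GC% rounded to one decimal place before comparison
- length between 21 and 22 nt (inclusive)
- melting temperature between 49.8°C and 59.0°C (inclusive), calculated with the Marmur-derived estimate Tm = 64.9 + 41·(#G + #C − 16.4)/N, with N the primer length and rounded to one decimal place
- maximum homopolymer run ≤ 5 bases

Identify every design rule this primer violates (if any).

Base counts: A=4, T=6, G=6, C=5 (length 21).
GC content: GC 11/21 = 52.4% ✓
length: length 21 ✓
Tm: Tm = 64.9 + 41·(11 − 16.4)/21 = 54.4°C ✓
homopolymer run: longest run = 3 ✓

Meets all criteria.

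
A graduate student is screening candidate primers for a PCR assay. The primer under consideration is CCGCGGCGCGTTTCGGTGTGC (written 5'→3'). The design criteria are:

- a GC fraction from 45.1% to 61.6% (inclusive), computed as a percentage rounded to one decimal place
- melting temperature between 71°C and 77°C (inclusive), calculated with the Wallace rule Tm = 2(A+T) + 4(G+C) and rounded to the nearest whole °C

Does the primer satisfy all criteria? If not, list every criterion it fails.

Fails: GC content.

Base counts: A=0, T=5, G=9, C=7 (length 21).
GC content: GC 16/21 = 76.2%, outside 45.1–61.6% ✗
Tm: Tm = 2·5 + 4·16 = 74°C ✓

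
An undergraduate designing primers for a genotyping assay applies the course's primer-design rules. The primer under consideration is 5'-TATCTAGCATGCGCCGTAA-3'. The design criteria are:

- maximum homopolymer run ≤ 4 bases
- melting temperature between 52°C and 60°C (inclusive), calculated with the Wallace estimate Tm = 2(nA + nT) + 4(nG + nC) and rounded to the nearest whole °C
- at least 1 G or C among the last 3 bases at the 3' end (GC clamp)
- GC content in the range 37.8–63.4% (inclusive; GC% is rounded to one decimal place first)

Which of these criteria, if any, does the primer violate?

Fails: GC clamp.

Base counts: A=5, T=5, G=4, C=5 (length 19).
homopolymer run: longest run = 2 ✓
Tm: Tm = 2·10 + 4·9 = 56°C ✓
GC clamp: 3' end TAA has 0 G/C, need ≥1 ✗
GC content: GC 9/19 = 47.4% ✓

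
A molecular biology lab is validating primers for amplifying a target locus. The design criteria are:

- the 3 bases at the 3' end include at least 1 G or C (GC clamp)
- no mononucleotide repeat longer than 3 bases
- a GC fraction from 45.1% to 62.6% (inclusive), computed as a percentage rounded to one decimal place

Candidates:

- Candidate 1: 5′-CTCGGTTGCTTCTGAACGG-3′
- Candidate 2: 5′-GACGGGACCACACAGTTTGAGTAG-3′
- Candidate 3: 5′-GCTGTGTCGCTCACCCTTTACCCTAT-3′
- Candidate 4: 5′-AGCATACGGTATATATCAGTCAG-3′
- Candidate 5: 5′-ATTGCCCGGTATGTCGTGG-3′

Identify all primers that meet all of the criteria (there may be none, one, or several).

Candidate 1 (19 nt, A=2 T=6 G=6 C=5): 3' end CGG has 3 G/C ✓; longest run = 2 ✓; GC 11/19 = 57.9% ✓ — passes.
Candidate 2 (24 nt, A=7 T=4 G=8 C=5): 3' end TAG has 1 G/C ✓; longest run = 3 ✓; GC 13/24 = 54.2% ✓ — passes.
Candidate 3 (26 nt, A=3 T=9 G=4 C=10): 3' end TAT has 0 G/C, need ≥1 ✗; longest run = 3 ✓; GC 14/26 = 53.8% ✓ — fails.
Candidate 4 (23 nt, A=8 T=6 G=5 C=4): 3' end CAG has 2 G/C ✓; longest run = 2 ✓; GC 9/23 = 39.1%, outside 45.1–62.6% ✗ — fails.
Candidate 5 (19 nt, A=2 T=6 G=7 C=4): 3' end TGG has 2 G/C ✓; longest run = 3 ✓; GC 11/19 = 57.9% ✓ — passes.

Candidate 1, Candidate 2 and Candidate 5.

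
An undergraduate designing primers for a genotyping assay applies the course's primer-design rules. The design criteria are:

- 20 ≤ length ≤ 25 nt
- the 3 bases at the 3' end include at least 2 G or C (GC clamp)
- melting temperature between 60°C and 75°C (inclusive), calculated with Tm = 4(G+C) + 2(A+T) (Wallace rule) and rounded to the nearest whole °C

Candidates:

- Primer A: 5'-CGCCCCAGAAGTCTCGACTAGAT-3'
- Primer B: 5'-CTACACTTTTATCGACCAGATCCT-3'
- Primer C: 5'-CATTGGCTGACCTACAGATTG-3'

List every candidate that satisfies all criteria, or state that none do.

Primer A (23 nt, A=6 T=4 G=5 C=8): length 23 ✓; 3' end GAT has 1 G/C, need ≥2 ✗; Tm = 2·10 + 4·13 = 72°C ✓ — fails.
Primer B (24 nt, A=6 T=8 G=2 C=8): length 24 ✓; 3' end CCT has 2 G/C ✓; Tm = 2·14 + 4·10 = 68°C ✓ — passes.
Primer C (21 nt, A=5 T=6 G=5 C=5): length 21 ✓; 3' end TTG has 1 G/C, need ≥2 ✗; Tm = 2·11 + 4·10 = 62°C ✓ — fails.

Primer B only.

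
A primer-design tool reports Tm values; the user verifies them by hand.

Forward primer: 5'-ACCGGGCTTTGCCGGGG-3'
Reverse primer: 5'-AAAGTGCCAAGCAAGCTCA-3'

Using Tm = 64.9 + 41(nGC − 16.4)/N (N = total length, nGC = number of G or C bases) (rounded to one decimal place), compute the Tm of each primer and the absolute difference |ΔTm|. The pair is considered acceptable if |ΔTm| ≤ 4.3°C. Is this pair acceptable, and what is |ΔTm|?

Forward: G+C = 13, N = 17 → Tm = 64.9 + 41·(13 − 16.4)/17 = 56.7°C.
Reverse: G+C = 9, N = 19 → Tm = 64.9 + 41·(9 − 16.4)/19 = 48.9°C.
|ΔTm| = |56.7 − 48.9| = 7.8°C, > 4.3°C.

|ΔTm| = 7.8°C; the pair is not acceptable.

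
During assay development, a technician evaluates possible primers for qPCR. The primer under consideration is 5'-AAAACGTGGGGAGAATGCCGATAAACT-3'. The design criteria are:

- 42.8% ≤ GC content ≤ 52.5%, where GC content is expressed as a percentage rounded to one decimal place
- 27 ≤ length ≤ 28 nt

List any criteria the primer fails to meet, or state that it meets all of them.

Base counts: A=11, T=4, G=8, C=4 (length 27).
GC content: GC 12/27 = 44.4% ✓
length: length 27 ✓

Meets all criteria.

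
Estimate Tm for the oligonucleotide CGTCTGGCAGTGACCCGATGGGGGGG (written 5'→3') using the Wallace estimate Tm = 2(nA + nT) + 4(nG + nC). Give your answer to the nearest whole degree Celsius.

90°C

Base counts: A=3, T=4, G=13, C=6 (length 26).
Tm = 2·(3+4) + 4·(13+6) = 2·7 + 4·19 = 14 + 76 = 90°C.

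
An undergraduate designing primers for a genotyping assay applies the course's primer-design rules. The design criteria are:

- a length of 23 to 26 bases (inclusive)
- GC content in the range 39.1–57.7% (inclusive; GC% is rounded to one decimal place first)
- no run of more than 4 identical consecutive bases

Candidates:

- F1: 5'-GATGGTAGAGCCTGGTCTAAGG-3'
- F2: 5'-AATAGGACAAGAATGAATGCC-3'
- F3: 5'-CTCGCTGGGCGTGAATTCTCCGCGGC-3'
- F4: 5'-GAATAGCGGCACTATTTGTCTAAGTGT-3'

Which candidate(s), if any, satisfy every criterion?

F1 (22 nt, A=5 T=5 G=9 C=3): length 22, outside 23–26 ✗; GC 12/22 = 54.5% ✓; longest run = 2 ✓ — fails.
F2 (21 nt, A=10 T=3 G=5 C=3): length 21, outside 23–26 ✗; GC 8/21 = 38.1%, outside 39.1–57.7% ✗; longest run = 2 ✓ — fails.
F3 (26 nt, A=2 T=6 G=9 C=9): length 26 ✓; GC 18/26 = 69.2%, outside 39.1–57.7% ✗; longest run = 3 ✓ — fails.
F4 (27 nt, A=7 T=9 G=7 C=4): length 27, outside 23–26 ✗; GC 11/27 = 40.7% ✓; longest run = 3 ✓ — fails.

None of the candidates satisfy all criteria.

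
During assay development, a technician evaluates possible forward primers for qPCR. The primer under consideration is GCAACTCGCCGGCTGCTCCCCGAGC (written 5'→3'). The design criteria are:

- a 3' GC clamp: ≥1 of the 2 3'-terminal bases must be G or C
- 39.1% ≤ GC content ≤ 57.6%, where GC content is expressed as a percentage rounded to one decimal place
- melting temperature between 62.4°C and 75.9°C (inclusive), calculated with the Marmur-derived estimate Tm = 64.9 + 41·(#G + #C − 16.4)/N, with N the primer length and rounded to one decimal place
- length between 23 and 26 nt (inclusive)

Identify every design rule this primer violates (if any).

Fails: GC content.

Base counts: A=3, T=3, G=7, C=12 (length 25).
GC clamp: 3' end GC has 2 G/C ✓
GC content: GC 19/25 = 76.0%, outside 39.1–57.6% ✗
Tm: Tm = 64.9 + 41·(19 − 16.4)/25 = 69.2°C ✓
length: length 25 ✓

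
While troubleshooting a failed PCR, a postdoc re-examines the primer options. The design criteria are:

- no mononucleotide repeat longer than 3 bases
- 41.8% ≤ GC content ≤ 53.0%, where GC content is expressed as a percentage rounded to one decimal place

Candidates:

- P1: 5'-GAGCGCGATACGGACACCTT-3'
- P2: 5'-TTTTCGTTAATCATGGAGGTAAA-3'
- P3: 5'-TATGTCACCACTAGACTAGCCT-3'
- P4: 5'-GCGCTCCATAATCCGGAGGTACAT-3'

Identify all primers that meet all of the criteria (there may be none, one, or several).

P1 (20 nt, A=5 T=3 G=6 C=6): longest run = 2 ✓; GC 12/20 = 60.0%, outside 41.8–53.0% ✗ — fails.
P2 (23 nt, A=7 T=9 G=5 C=2): longest run = 4, exceeds 3 ✗; GC 7/23 = 30.4%, outside 41.8–53.0% ✗ — fails.
P3 (22 nt, A=6 T=6 G=3 C=7): longest run = 2 ✓; GC 10/22 = 45.5% ✓ — passes.
P4 (24 nt, A=6 T=5 G=6 C=7): longest run = 2 ✓; GC 13/24 = 54.2%, outside 41.8–53.0% ✗ — fails.

P3 only.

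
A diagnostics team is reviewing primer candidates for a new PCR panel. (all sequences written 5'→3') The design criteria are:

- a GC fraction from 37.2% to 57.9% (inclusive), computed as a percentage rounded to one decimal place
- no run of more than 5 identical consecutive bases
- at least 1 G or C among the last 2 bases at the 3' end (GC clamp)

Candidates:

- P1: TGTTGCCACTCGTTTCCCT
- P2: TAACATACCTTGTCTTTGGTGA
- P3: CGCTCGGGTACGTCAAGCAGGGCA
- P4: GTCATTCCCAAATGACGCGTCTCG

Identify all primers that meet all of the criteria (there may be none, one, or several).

P1 and P4.

P1 (19 nt, A=1 T=8 G=3 C=7): GC 10/19 = 52.6% ✓; longest run = 3 ✓; 3' end CT has 1 G/C ✓ — passes.
P2 (22 nt, A=5 T=9 G=4 C=4): GC 8/22 = 36.4%, outside 37.2–57.9% ✗; longest run = 3 ✓; 3' end GA has 1 G/C ✓ — fails.
P3 (24 nt, A=5 T=3 G=9 C=7): GC 16/24 = 66.7%, outside 37.2–57.9% ✗; longest run = 3 ✓; 3' end CA has 1 G/C ✓ — fails.
P4 (24 nt, A=5 T=6 G=5 C=8): GC 13/24 = 54.2% ✓; longest run = 3 ✓; 3' end CG has 2 G/C ✓ — passes.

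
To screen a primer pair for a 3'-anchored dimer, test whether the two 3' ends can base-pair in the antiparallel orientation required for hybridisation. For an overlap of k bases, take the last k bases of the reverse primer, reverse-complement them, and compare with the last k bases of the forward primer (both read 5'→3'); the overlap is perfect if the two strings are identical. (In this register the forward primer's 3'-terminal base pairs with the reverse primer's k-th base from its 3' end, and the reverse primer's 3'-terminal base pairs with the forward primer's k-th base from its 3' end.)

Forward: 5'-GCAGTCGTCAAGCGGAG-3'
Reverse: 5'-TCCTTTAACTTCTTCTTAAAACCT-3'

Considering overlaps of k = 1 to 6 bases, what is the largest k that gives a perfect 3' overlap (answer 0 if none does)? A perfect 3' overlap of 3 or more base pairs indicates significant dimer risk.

Longest perfect overlap: 2 complementary base pairs; below the dimer-risk threshold (threshold 3).

Last 6 bases (5'→3') — forward …GCGGAG, reverse …AAACCT.
Reverse complement of the reverse primer's last 6 bases: AGGTTT; its first k bases are the reverse complement of the reverse primer's last k bases, so a perfect k-base overlap needs the forward primer's last k bases to equal them.
Comparing (forward last k vs required): k=1: G vs A ✗; k=2: AG vs AG ✓; k=3: GAG vs AGG ✗; k=4: GGAG vs AGGT ✗; k=5: CGGAG vs AGGTT ✗; k=6: GCGGAG vs AGGTTT ✗.
Only k = 2 is perfect, so the longest perfect 3' overlap is 2.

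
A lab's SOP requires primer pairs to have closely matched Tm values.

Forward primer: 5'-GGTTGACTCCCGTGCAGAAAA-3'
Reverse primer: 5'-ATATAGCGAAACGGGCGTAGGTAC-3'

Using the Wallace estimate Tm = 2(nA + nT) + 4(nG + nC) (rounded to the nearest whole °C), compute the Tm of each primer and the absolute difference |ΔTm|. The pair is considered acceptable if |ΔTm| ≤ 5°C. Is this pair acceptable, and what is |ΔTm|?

|ΔTm| = 8°C; the pair is not acceptable.

Forward: A=6 T=4 G=6 C=5 → Tm = 2·10 + 4·11 = 64°C.
Reverse: A=8 T=4 G=8 C=4 → Tm = 2·12 + 4·12 = 72°C.
|ΔTm| = |64 − 72| = 8°C, > 5°C.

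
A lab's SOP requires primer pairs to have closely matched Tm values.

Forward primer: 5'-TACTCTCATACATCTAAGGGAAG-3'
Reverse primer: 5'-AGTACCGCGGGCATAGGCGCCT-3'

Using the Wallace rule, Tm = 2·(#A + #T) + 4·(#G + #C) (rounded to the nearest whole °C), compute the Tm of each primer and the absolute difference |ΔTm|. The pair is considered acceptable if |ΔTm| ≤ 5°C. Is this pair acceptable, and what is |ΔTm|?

|ΔTm| = 10°C; the pair is not acceptable.

Forward: A=8 T=6 G=4 C=5 → Tm = 2·14 + 4·9 = 64°C.
Reverse: A=4 T=3 G=8 C=7 → Tm = 2·7 + 4·15 = 74°C.
|ΔTm| = |64 − 74| = 10°C, > 5°C.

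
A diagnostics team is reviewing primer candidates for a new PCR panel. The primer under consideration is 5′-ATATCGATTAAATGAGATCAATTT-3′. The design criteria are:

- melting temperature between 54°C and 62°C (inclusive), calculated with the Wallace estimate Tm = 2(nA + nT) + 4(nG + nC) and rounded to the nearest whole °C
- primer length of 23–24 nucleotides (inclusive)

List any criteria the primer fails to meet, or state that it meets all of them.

Base counts: A=10, T=9, G=3, C=2 (length 24).
Tm: Tm = 2·19 + 4·5 = 58°C ✓
length: length 24 ✓

Meets all criteria.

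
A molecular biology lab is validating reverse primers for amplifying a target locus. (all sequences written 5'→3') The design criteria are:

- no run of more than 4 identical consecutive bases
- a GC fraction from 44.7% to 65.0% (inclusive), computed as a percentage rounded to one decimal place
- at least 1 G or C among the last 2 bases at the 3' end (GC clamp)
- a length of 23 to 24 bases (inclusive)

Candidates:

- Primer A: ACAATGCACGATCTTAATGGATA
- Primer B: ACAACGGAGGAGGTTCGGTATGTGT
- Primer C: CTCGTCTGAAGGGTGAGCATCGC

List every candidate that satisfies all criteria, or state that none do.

Primer A (23 nt, A=9 T=6 G=4 C=4): longest run = 2 ✓; GC 8/23 = 34.8%, outside 44.7–65.0% ✗; 3' end TA has 0 G/C, need ≥1 ✗; length 23 ✓ — fails.
Primer B (25 nt, A=6 T=6 G=10 C=3): longest run = 2 ✓; GC 13/25 = 52.0% ✓; 3' end GT has 1 G/C ✓; length 25, outside 23–24 ✗ — fails.
Primer C (23 nt, A=4 T=5 G=8 C=6): longest run = 3 ✓; GC 14/23 = 60.9% ✓; 3' end GC has 2 G/C ✓; length 23 ✓ — passes.

Primer C only.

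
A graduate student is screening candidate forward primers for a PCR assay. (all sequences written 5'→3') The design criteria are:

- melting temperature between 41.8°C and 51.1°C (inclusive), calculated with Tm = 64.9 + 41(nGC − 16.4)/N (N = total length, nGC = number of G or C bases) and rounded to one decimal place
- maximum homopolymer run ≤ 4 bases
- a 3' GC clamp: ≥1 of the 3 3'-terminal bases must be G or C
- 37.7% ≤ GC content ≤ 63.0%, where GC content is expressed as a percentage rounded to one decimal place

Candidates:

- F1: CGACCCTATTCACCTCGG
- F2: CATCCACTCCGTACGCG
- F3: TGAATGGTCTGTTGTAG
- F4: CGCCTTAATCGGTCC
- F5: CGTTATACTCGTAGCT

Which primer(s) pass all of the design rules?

F1 (18 nt, A=3 T=4 G=3 C=8): Tm = 64.9 + 41·(11 − 16.4)/18 = 52.6°C, outside 41.8–51.1°C ✗; longest run = 3 ✓; 3' end CGG has 3 G/C ✓; GC 11/18 = 61.1% ✓ — fails.
F2 (17 nt, A=3 T=3 G=3 C=8): Tm = 64.9 + 41·(11 − 16.4)/17 = 51.9°C, outside 41.8–51.1°C ✗; longest run = 2 ✓; 3' end GCG has 3 G/C ✓; GC 11/17 = 64.7%, outside 37.7–63.0% ✗ — fails.
F3 (17 nt, A=3 T=7 G=6 C=1): Tm = 64.9 + 41·(7 − 16.4)/17 = 42.2°C ✓; longest run = 2 ✓; 3' end TAG has 1 G/C ✓; GC 7/17 = 41.2% ✓ — passes.
F4 (15 nt, A=2 T=4 G=3 C=6): Tm = 64.9 + 41·(9 − 16.4)/15 = 44.7°C ✓; longest run = 2 ✓; 3' end TCC has 2 G/C ✓; GC 9/15 = 60.0% ✓ — passes.
F5 (16 nt, A=3 T=6 G=3 C=4): Tm = 64.9 + 41·(7 − 16.4)/16 = 40.8°C, outside 41.8–51.1°C ✗; longest run = 2 ✓; 3' end GCT has 2 G/C ✓; GC 7/16 = 43.8% ✓ — fails.

F3 and F4.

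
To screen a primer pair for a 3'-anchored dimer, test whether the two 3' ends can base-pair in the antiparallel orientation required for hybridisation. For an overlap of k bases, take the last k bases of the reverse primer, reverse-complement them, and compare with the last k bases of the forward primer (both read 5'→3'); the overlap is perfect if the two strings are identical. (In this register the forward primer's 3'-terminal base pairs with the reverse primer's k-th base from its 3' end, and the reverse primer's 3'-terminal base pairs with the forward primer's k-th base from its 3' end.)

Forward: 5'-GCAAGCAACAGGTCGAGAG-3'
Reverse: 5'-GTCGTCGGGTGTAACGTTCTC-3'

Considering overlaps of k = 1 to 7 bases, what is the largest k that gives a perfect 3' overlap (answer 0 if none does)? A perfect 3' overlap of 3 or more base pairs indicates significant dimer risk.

Last 7 bases (5'→3') — forward …TCGAGAG, reverse …CGTTCTC.
Reverse complement of the reverse primer's last 7 bases: GAGAACG; its first k bases are the reverse complement of the reverse primer's last k bases, so a perfect k-base overlap needs the forward primer's last k bases to equal them.
Comparing (forward last k vs required): k=1: G vs G ✓; k=2: AG vs GA ✗; k=3: GAG vs GAG ✓; k=4: AGAG vs GAGA ✗; k=5: GAGAG vs GAGAA ✗; k=6: CGAGAG vs GAGAAC ✗; k=7: TCGAGAG vs GAGAACG ✗.
Perfect overlaps at k = 1, 3; the largest is 3.

Longest perfect overlap: 3 complementary base pairs; significant dimer risk (threshold 3).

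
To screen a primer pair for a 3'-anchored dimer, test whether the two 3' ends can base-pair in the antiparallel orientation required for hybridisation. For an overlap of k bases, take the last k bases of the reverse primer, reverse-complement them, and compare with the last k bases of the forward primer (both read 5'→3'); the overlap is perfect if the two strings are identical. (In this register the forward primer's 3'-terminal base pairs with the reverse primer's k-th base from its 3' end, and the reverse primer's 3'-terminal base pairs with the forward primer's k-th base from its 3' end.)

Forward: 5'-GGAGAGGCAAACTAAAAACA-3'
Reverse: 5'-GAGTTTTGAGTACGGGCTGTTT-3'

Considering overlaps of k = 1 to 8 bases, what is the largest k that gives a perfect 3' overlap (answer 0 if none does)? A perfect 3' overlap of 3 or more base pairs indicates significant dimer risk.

Longest perfect overlap: 5 complementary base pairs; significant dimer risk (threshold 3).

Last 8 bases (5'→3') — forward …TAAAAACA, reverse …GGCTGTTT.
Reverse complement of the reverse primer's last 8 bases: AAACAGCC; its first k bases are the reverse complement of the reverse primer's last k bases, so a perfect k-base overlap needs the forward primer's last k bases to equal them.
Comparing (forward last k vs required): k=1: A vs A ✓; k=2: CA vs AA ✗; k=3: ACA vs AAA ✗; k=4: AACA vs AAAC ✗; k=5: AAACA vs AAACA ✓; k=6: AAAACA vs AAACAG ✗; k=7: AAAAACA vs AAACAGC ✗; k=8: TAAAAACA vs AAACAGCC ✗.
Perfect overlaps at k = 1, 5; the largest is 5.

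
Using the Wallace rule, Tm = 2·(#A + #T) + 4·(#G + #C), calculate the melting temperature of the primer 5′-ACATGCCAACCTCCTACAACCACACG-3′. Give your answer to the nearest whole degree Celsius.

80°C

Base counts: A=9, T=3, G=2, C=12 (length 26).
Tm = 2·(9+3) + 4·(2+12) = 2·12 + 4·14 = 24 + 56 = 80°C.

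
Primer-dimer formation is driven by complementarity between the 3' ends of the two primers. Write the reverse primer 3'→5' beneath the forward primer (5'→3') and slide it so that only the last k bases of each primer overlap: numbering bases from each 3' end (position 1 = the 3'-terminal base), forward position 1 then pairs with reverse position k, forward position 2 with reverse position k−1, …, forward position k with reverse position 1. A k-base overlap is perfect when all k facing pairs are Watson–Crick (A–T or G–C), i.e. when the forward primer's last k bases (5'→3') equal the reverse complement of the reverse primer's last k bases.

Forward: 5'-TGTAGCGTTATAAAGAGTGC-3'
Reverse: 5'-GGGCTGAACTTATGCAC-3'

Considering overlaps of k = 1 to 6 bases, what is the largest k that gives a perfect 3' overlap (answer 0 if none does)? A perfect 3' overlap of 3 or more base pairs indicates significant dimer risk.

Longest perfect overlap: 4 complementary base pairs; significant dimer risk (threshold 3).

Last 6 bases (5'→3') — forward …GAGTGC, reverse …ATGCAC.
Reverse complement of the reverse primer's last 6 bases: GTGCAT; its first k bases are the reverse complement of the reverse primer's last k bases, so a perfect k-base overlap needs the forward primer's last k bases to equal them.
Comparing (forward last k vs required): k=1: C vs G ✗; k=2: GC vs GT ✗; k=3: TGC vs GTG ✗; k=4: GTGC vs GTGC ✓; k=5: AGTGC vs GTGCA ✗; k=6: GAGTGC vs GTGCAT ✗.
Only k = 4 is perfect, so the longest perfect 3' overlap is 4.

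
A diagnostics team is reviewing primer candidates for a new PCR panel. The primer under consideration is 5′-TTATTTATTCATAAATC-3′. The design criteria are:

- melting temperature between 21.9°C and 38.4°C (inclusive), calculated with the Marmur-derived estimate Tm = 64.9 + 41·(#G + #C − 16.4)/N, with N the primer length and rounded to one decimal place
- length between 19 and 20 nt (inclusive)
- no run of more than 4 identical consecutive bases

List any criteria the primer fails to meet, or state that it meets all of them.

Fails: length.

Base counts: A=6, T=9, G=0, C=2 (length 17).
Tm: Tm = 64.9 + 41·(2 − 16.4)/17 = 30.2°C ✓
length: length 17, outside 19–20 ✗
homopolymer run: longest run = 3 ✓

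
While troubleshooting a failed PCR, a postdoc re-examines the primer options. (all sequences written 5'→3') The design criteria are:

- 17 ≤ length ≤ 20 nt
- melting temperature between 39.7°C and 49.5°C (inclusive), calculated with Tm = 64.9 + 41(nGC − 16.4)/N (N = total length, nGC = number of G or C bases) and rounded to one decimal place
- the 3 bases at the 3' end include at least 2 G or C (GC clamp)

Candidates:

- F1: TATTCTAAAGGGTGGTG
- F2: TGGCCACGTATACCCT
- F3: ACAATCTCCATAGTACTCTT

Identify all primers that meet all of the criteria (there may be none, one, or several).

F1 (17 nt, A=4 T=6 G=6 C=1): length 17 ✓; Tm = 64.9 + 41·(7 − 16.4)/17 = 42.2°C ✓; 3' end GTG has 2 G/C ✓ — passes.
F2 (16 nt, A=3 T=4 G=3 C=6): length 16, outside 17–20 ✗; Tm = 64.9 + 41·(9 − 16.4)/16 = 45.9°C ✓; 3' end CCT has 2 G/C ✓ — fails.
F3 (20 nt, A=6 T=7 G=1 C=6): length 20 ✓; Tm = 64.9 + 41·(7 − 16.4)/20 = 45.6°C ✓; 3' end CTT has 1 G/C, need ≥2 ✗ — fails.

F1 only.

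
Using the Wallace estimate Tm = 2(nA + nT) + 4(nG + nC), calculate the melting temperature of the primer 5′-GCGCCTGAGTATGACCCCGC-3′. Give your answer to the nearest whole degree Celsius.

Base counts: A=3, T=3, G=6, C=8 (length 20).
Tm = 2·(3+3) + 4·(6+8) = 2·6 + 4·14 = 12 + 56 = 68°C.

68°C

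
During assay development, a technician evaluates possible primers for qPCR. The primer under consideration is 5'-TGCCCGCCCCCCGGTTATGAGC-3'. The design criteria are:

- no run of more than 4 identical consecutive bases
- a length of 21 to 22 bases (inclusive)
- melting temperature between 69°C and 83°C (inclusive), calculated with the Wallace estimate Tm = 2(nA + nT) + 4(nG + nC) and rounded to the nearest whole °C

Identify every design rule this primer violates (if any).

Fails: homopolymer run.

Base counts: A=2, T=4, G=6, C=10 (length 22).
homopolymer run: longest run = 6, exceeds 4 ✗
length: length 22 ✓
Tm: Tm = 2·6 + 4·16 = 76°C ✓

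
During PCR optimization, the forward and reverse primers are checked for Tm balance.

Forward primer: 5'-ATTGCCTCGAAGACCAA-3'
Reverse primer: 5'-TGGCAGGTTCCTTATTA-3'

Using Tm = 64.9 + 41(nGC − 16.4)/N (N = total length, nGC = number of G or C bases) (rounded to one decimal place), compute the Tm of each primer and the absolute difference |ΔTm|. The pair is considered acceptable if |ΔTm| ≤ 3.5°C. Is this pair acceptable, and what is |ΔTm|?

Forward: G+C = 8, N = 17 → Tm = 64.9 + 41·(8 − 16.4)/17 = 44.6°C.
Reverse: G+C = 7, N = 17 → Tm = 64.9 + 41·(7 − 16.4)/17 = 42.2°C.
|ΔTm| = |44.6 − 42.2| = 2.4°C, ≤ 3.5°C.

|ΔTm| = 2.4°C; the pair is acceptable.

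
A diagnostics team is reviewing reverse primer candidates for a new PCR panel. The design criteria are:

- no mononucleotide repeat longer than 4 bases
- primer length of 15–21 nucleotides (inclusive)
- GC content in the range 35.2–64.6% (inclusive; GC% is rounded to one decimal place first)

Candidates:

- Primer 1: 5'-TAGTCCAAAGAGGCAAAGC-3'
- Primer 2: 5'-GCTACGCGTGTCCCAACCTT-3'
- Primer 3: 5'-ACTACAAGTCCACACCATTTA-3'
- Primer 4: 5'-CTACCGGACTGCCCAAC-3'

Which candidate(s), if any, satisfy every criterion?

Primer 1 (19 nt, A=8 T=2 G=5 C=4): longest run = 3 ✓; length 19 ✓; GC 9/19 = 47.4% ✓ — passes.
Primer 2 (20 nt, A=3 T=5 G=4 C=8): longest run = 3 ✓; length 20 ✓; GC 12/20 = 60.0% ✓ — passes.
Primer 3 (21 nt, A=8 T=5 G=1 C=7): longest run = 3 ✓; length 21 ✓; GC 8/21 = 38.1% ✓ — passes.
Primer 4 (17 nt, A=4 T=2 G=3 C=8): longest run = 3 ✓; length 17 ✓; GC 11/17 = 64.7%, outside 35.2–64.6% ✗ — fails.

Primer 1, Primer 2 and Primer 3.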